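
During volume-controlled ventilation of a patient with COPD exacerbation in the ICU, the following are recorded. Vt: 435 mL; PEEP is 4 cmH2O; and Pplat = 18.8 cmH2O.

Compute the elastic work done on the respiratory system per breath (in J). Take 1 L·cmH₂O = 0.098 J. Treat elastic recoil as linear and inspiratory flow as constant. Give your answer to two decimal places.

0.32

Elastic work ≈ ½ × (Pplat − PEEP) × Vt = 0.5 × (18.8 − 4) × 0.435 L = 0.5 × 14.8 × 0.435 = 3.219 L·cmH2O.
× 0.098 J/(L·cmH2O) → 0.3155 J.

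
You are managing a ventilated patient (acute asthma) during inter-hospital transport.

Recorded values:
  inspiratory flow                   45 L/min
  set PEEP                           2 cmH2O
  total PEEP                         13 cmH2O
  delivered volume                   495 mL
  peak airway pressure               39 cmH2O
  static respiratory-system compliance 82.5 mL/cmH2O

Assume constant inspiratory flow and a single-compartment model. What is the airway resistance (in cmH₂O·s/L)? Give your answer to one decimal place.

26.7

Flow: 45 L/min ÷ 60 = 0.75 L/s.
Total PEEP = 13 cmH2O (set 2 + intrinsic 11); this is the baseline alveolar pressure.
Equation of motion (constant flow): PIP = Vt/C + R·V̇ + PEEP.
R·V̇ = PIP − Vt/C − PEEP = 39 − 495/82.5 − 13 = 39 − 6.0 − 13 = 20.0 cmH2O.
R = 20.0 / 0.75 = 26.667 cmH2O·s/L.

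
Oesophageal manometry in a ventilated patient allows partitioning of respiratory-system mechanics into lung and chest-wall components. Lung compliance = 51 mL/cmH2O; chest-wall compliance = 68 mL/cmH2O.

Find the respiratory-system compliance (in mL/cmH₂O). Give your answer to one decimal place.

Lung and chest wall are elastances in series: 1/Crs = 1/CL + 1/Ccw.
1/Crs = 1/51 + 1/68 = 0.03431.
Crs = 29.146 mL/cmH2O.

29.1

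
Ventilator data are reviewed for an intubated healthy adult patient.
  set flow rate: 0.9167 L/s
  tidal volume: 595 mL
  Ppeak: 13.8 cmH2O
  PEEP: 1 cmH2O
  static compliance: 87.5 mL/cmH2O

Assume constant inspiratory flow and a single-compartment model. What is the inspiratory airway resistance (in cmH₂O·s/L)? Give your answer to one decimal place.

Equation of motion (constant flow): PIP = Vt/C + R·V̇ + PEEP.
R·V̇ = PIP − Vt/C − PEEP = 13.8 − 595/87.5 − 1 = 13.8 − 6.8 − 1 = 6.0 cmH2O.
R = 6.0 / 0.9167 = 6.545 cmH2O·s/L.

6.5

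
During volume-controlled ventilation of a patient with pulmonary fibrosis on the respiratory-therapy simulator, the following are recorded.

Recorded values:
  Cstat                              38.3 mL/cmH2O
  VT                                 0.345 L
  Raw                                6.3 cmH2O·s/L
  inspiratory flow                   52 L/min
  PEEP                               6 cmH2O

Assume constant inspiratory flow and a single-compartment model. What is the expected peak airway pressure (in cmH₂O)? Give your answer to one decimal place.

20.5

Flow: 52 L/min ÷ 60 = 0.8667 L/s.
Equation of motion (constant flow): PIP = Vt/C + R·V̇ + PEEP.
PIP = 345/38.3 + 6.3×0.8667 + 6 = 9.008 + 5.46 + 6 = 20.468 cmH2O.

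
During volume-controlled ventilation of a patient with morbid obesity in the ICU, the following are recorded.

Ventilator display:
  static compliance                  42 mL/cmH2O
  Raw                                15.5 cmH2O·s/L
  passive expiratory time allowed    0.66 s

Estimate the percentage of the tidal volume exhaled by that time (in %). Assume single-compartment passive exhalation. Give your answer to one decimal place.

τ = R × C = 15.5 × 42 mL/cmH2O = 15.5 × 0.042 L/cmH2O = 0.651 s.
Passive exhalation: V(t)/V₀ = e^(−t/τ) = e^(−0.66/0.651) = 0.3628.
Fraction exhaled = 1 − 0.3628 = 0.6372 → 63.72%.

63.7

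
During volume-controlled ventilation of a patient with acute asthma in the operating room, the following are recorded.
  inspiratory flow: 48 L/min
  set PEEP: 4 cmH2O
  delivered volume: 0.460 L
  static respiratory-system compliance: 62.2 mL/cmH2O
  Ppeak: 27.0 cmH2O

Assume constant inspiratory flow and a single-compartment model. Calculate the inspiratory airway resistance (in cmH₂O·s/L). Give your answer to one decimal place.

19.5

Flow: 48 L/min ÷ 60 = 0.8 L/s.
Equation of motion (constant flow): PIP = Vt/C + R·V̇ + PEEP.
R·V̇ = PIP − Vt/C − PEEP = 27.0 − 460/62.2 − 4 = 27.0 − 7.395 − 4 = 15.605 cmH2O.
R = 15.605 / 0.8 = 19.506 cmH2O·s/L.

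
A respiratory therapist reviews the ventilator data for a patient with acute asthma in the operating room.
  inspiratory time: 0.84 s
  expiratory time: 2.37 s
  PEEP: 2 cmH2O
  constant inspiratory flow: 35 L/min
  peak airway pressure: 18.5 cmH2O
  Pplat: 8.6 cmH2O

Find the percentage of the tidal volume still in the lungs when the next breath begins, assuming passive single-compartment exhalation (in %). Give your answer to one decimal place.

Flow: 35 L/min ÷ 60 = 0.5833 L/s.
Vt = flow × Ti = 0.5833 L/s × 0.84 s × 1000 mL/L = 489.97 mL.
R = (PIP − Pplat)/V̇ = (18.5 − 8.6) / 0.5833 = 9.9/0.5833 = 16.972 cmH2O·s/L.
C = Vt/(Pplat − PEEP) = 489.97 / (8.6 − 2) = 489.97/6.6 = 74.238 mL/cmH2O.
τ = R × C = 16.972 × 0.07424 L/cmH2O = 1.26 s.
Fraction remaining at end-expiration = e^(−Te/τ) = e^(−2.37/1.26) = 0.1524 → 15.24%.

15.2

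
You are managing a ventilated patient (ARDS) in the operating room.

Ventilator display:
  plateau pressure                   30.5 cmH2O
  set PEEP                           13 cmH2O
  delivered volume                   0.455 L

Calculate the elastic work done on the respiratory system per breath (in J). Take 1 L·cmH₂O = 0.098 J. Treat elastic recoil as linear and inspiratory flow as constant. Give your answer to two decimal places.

Elastic work ≈ ½ × (Pplat − PEEP) × Vt = 0.5 × (30.5 − 13) × 0.455 L = 0.5 × 17.5 × 0.455 = 3.981 L·cmH2O.
× 0.098 J/(L·cmH2O) → 0.3901 J.

0.39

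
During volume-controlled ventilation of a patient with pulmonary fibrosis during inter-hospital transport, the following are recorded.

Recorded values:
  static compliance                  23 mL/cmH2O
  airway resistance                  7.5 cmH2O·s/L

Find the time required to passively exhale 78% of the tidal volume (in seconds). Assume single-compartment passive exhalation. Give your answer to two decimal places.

0.26

τ = R × C = 7.5 × 23 mL/cmH2O = 7.5 × 0.023 L/cmH2O = 0.1725 s.
Exhaled fraction f = 1 − e^(−t/τ) → t = −τ·ln(1 − f) = −0.1725·ln(0.22) = 0.2612 s.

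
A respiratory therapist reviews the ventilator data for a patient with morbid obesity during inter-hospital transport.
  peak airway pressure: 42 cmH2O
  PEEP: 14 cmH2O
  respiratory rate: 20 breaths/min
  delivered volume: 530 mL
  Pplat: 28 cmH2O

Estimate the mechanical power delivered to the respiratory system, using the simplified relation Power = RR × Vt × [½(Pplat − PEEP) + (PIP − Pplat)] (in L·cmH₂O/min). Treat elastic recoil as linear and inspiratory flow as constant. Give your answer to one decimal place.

Per-breath work = Vt × [½(Pplat−PEEP) + (PIP−Pplat)] = 0.530 × [0.5×14.0 + 14.0] = 0.530 × 21.0 = 11.13 L·cmH2O.
Power = 20 × 11.13 = 222.6 L·cmH2O/min.

222.6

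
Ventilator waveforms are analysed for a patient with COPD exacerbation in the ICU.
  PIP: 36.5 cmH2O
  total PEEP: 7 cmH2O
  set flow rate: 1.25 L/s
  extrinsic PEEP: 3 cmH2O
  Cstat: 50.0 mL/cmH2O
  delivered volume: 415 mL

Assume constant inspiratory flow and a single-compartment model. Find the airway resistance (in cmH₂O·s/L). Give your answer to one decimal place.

17.0

Total PEEP = 7 cmH2O (set 3 + intrinsic 4); this is the baseline alveolar pressure.
Equation of motion (constant flow): PIP = Vt/C + R·V̇ + PEEP.
R·V̇ = PIP − Vt/C − PEEP = 36.5 − 415/50.0 − 7 = 36.5 − 8.3 − 7 = 21.2 cmH2O.
R = 21.2 / 1.25 = 16.96 cmH2O·s/L.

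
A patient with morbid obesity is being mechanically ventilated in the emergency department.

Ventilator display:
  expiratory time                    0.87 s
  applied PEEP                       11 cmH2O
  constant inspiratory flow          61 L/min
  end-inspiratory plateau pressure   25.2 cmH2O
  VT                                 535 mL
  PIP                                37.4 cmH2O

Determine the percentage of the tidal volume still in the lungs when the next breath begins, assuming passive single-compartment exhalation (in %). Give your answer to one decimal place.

14.6

Flow: 61 L/min ÷ 60 = 1.0167 L/s.
R = (PIP − Pplat)/V̇ = (37.4 − 25.2) / 1.0167 = 12.2/1.0167 = 12.0 cmH2O·s/L.
C = Vt/(Pplat − PEEP) = 535.0 / (25.2 − 11) = 535.0/14.2 = 37.676 mL/cmH2O.
τ = R × C = 12.0 × 0.03768 L/cmH2O = 0.4522 s.
Fraction remaining at end-expiration = e^(−Te/τ) = e^(−0.87/0.4522) = 0.146 → 14.6%.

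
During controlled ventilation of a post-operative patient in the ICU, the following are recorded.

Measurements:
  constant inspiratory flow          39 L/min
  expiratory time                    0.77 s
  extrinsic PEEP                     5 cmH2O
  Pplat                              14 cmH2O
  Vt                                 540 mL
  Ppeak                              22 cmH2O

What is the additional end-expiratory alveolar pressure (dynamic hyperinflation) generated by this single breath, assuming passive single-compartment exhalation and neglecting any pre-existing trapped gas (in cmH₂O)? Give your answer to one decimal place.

Flow: 39 L/min ÷ 60 = 0.65 L/s.
R = (PIP − Pplat)/V̇ = (22 − 14) / 0.65 = 8.0/0.65 = 12.308 cmH2O·s/L.
C = Vt/(Pplat − PEEP) = 540.0 / (14 − 5) = 540.0/9.0 = 60.0 mL/cmH2O.
τ = R × C = 12.308 × 0.06 L/cmH2O = 0.7385 s.
Fraction remaining = e^(−Te/τ) = e^(−0.77/0.7385) = 0.3525; trapped volume = 540.0 × 0.3525 = 190.35 mL.
Additional alveolar pressure from trapping ≈ V_trapped / C = 190.35 / 60.0 = 3.173 cmH2O.

3.2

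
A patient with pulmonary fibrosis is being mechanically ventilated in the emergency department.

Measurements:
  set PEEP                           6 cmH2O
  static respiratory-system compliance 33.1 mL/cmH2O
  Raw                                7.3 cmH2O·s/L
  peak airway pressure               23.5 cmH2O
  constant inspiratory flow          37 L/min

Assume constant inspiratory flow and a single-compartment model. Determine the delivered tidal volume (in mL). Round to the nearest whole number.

430

Flow: 37 L/min ÷ 60 = 0.6167 L/s.
Equation of motion (constant flow): PIP = Vt/C + R·V̇ + PEEP.
Vt/C = PIP − R·V̇ − PEEP = 23.5 − 4.502 − 6 = 12.998 cmH2O.
Vt = C × 12.998 = 33.1 × 12.998 = 430.23 mL.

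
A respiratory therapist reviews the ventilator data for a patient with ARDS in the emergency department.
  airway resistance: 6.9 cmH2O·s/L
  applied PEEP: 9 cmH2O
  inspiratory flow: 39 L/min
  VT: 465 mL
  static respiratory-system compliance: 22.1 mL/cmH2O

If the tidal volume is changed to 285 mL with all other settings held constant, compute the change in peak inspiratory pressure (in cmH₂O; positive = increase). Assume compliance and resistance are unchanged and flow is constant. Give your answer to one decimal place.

-8.1

PIP = Vt/C + R·V̇ + PEEP (constant-flow equation of motion).
Only the elastic term changes: ΔPIP = ΔVt / C = (285 − 465) / 22.1 = -8.145 cmH2O.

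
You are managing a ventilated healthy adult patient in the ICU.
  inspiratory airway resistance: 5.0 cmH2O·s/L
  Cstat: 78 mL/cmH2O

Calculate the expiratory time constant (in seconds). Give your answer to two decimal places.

0.39

τ = R × C = 5.0 × 78 mL/cmH2O = 5.0 × 0.078 L/cmH2O = 0.39 s.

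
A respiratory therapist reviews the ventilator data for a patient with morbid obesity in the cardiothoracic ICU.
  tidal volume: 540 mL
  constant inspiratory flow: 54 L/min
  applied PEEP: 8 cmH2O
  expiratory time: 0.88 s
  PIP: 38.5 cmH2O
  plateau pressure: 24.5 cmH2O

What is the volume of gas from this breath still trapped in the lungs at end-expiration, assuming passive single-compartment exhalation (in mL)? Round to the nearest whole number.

Flow: 54 L/min ÷ 60 = 0.9 L/s.
R = (PIP − Pplat)/V̇ = (38.5 − 24.5) / 0.9 = 14.0/0.9 = 15.556 cmH2O·s/L.
C = Vt/(Pplat − PEEP) = 540.0 / (24.5 − 8) = 540.0/16.5 = 32.727 mL/cmH2O.
τ = R × C = 15.556 × 0.03273 L/cmH2O = 0.5091 s.
Fraction remaining = e^(−Te/τ) = e^(−0.88/0.5091) = 0.1775.
Trapped volume = 540.0 × 0.1775 = 95.85 mL.

96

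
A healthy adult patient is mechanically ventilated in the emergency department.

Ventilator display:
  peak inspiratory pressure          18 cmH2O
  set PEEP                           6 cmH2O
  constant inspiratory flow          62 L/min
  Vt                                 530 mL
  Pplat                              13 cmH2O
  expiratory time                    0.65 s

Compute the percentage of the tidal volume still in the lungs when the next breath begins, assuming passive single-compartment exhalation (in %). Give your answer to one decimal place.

17.0

Flow: 62 L/min ÷ 60 = 1.0333 L/s.
R = (PIP − Pplat)/V̇ = (18 − 13) / 1.0333 = 5.0/1.0333 = 4.839 cmH2O·s/L.
C = Vt/(Pplat − PEEP) = 530.0 / (13 − 6) = 530.0/7.0 = 75.714 mL/cmH2O.
τ = R × C = 4.839 × 0.07571 L/cmH2O = 0.3664 s.
Fraction remaining at end-expiration = e^(−Te/τ) = e^(−0.65/0.3664) = 0.1697 → 16.97%.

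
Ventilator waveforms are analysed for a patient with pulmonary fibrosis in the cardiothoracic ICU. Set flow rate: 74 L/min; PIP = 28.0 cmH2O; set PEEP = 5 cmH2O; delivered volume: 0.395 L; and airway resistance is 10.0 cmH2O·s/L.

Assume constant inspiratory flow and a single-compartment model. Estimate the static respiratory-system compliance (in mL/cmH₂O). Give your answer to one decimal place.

37.0

Flow: 74 L/min ÷ 60 = 1.2333 L/s.
Equation of motion (constant flow): PIP = Vt/C + R·V̇ + PEEP.
Vt/C = PIP − R·V̇ − PEEP = 28.0 − 10.0×1.2333 − 5 = 28.0 − 12.333 − 5 = 10.667 cmH2O.
C = Vt / 10.667 = 395 / 10.667 = 37.03 mL/cmH2O.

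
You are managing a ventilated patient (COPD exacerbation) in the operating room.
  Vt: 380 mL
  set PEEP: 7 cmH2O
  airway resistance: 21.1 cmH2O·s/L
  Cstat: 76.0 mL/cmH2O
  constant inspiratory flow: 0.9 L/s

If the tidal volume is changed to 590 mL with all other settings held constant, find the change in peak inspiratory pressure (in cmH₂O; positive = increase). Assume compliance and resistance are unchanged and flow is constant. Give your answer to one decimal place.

PIP = Vt/C + R·V̇ + PEEP (constant-flow equation of motion).
Only the elastic term changes: ΔPIP = ΔVt / C = (590 − 380) / 76.0 = 2.763 cmH2O.

2.8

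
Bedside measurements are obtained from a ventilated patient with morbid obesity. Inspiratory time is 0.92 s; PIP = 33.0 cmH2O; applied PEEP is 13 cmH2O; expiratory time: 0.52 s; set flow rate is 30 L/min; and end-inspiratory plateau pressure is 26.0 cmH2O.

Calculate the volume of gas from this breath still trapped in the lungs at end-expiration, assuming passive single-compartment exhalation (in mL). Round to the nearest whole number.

161

Flow: 30 L/min ÷ 60 = 0.5 L/s.
Vt = flow × Ti = 0.5 L/s × 0.92 s × 1000 mL/L = 460.0 mL.
R = (PIP − Pplat)/V̇ = (33.0 − 26.0) / 0.5 = 7.0/0.5 = 14.0 cmH2O·s/L.
C = Vt/(Pplat − PEEP) = 460.0 / (26.0 − 13) = 460.0/13.0 = 35.385 mL/cmH2O.
τ = R × C = 14.0 × 0.03539 L/cmH2O = 0.4955 s.
Fraction remaining = e^(−Te/τ) = e^(−0.52/0.4955) = 0.3501.
Trapped volume = 460.0 × 0.3501 = 161.05 mL.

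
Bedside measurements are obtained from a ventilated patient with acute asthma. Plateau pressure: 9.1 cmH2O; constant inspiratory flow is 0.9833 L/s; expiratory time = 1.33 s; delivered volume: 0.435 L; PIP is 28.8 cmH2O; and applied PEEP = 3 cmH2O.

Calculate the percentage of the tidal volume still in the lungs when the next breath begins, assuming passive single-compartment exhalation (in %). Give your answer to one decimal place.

R = (PIP − Pplat)/V̇ = (28.8 − 9.1) / 0.9833 = 19.7/0.9833 = 20.035 cmH2O·s/L.
C = Vt/(Pplat − PEEP) = 435.0 / (9.1 − 3) = 435.0/6.1 = 71.311 mL/cmH2O.
τ = R × C = 20.035 × 0.07131 L/cmH2O = 1.429 s.
Fraction remaining at end-expiration = e^(−Te/τ) = e^(−1.33/1.429) = 0.3943 → 39.43%.

39.4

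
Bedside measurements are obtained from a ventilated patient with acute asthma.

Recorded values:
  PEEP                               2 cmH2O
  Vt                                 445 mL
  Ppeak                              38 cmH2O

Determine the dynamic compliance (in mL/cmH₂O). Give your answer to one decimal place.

Dynamic compliance = Vt / (PIP − PEEP) = 445 / (38 − 2) = 445 / 36.0 = 12.361 mL/cmH2O.

12.4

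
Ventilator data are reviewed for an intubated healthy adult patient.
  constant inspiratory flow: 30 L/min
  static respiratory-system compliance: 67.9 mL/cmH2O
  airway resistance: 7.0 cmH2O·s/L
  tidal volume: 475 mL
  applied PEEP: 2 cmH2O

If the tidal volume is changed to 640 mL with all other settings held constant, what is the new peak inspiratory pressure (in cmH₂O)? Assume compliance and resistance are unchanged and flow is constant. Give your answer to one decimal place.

14.9

Flow: 30 L/min ÷ 60 = 0.5 L/s.
PIP = Vt/C + R·V̇ + PEEP (constant-flow equation of motion).
Only the elastic term changes: ΔPIP = ΔVt / C = (640 − 475) / 67.9 = 2.43 cmH2O.
Original PIP = 475/67.9 + 7.0×0.5 + 2 = 12.496 cmH2O; new PIP = 12.496 + (2.43) = 14.926 cmH2O.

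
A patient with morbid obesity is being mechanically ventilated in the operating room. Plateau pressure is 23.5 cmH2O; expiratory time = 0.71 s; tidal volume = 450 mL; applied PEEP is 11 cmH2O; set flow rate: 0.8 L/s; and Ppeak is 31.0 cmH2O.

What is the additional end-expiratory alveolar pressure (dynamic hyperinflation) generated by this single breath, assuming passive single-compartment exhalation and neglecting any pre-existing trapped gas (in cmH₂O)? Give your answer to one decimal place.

1.5

R = (PIP − Pplat)/V̇ = (31.0 − 23.5) / 0.8 = 7.5/0.8 = 9.375 cmH2O·s/L.
C = Vt/(Pplat − PEEP) = 450.0 / (23.5 − 11) = 450.0/12.5 = 36.0 mL/cmH2O.
τ = R × C = 9.375 × 0.036 L/cmH2O = 0.3375 s.
Fraction remaining = e^(−Te/τ) = e^(−0.71/0.3375) = 0.122; trapped volume = 450.0 × 0.122 = 54.9 mL.
Additional alveolar pressure from trapping ≈ V_trapped / C = 54.9 / 36.0 = 1.525 cmH2O.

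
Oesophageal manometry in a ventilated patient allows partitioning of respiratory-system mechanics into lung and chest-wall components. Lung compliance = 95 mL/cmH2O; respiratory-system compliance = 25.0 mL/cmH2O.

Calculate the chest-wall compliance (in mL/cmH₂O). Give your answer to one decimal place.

33.9

1/Ccw = 1/Crs − 1/CL.
1/Ccw = 1/25.0 − 1/95 = 0.02947.
Ccw = 33.933 mL/cmH2O.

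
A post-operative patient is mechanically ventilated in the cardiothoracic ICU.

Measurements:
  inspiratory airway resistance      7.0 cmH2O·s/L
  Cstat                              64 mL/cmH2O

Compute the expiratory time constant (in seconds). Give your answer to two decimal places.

τ = R × C = 7.0 × 64 mL/cmH2O = 7.0 × 0.064 L/cmH2O = 0.448 s.

0.45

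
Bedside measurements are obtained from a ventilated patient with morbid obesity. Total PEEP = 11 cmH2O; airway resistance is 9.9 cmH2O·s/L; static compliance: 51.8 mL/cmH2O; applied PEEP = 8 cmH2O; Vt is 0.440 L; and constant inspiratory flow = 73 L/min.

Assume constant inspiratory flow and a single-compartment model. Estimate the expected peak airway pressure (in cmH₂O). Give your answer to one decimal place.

31.5

Flow: 73 L/min ÷ 60 = 1.2167 L/s.
Total PEEP = 11 cmH2O (set 8 + intrinsic 3); this is the baseline alveolar pressure.
Equation of motion (constant flow): PIP = Vt/C + R·V̇ + PEEP.
PIP = 440/51.8 + 9.9×1.2167 + 11 = 8.494 + 12.045 + 11 = 31.539 cmH2O.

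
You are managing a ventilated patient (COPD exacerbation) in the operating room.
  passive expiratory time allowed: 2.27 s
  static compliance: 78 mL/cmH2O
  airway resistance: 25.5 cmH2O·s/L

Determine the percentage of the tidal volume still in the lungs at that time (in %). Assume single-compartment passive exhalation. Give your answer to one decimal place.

τ = R × C = 25.5 × 78 mL/cmH2O = 25.5 × 0.078 L/cmH2O = 1.989 s.
Passive exhalation: V(t)/V₀ = e^(−t/τ) = e^(−2.27/1.989) = 0.3194.
Fraction remaining = 0.3194 → 31.94%.

31.9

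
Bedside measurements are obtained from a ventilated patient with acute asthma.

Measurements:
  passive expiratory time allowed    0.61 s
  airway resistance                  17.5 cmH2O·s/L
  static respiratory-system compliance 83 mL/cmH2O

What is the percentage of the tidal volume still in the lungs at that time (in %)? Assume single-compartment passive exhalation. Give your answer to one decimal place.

τ = R × C = 17.5 × 83 mL/cmH2O = 17.5 × 0.083 L/cmH2O = 1.453 s.
Passive exhalation: V(t)/V₀ = e^(−t/τ) = e^(−0.61/1.453) = 0.6572.
Fraction remaining = 0.6572 → 65.72%.

65.7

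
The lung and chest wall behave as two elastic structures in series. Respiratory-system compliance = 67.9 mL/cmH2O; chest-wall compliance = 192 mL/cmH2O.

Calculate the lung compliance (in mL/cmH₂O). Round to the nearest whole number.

1/CL = 1/Crs − 1/Ccw.
1/CL = 1/67.9 − 1/192 = 0.009519.
CL = 105.05 mL/cmH2O.

105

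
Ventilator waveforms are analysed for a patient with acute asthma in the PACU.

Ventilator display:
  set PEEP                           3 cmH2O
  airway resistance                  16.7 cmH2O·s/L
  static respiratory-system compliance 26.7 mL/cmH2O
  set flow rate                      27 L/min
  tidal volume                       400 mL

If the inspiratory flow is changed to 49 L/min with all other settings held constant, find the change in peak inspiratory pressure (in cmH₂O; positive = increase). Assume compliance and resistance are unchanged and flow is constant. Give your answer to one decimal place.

6.1

Flow: 27 L/min ÷ 60 = 0.45 L/s.
New flow: 49 L/min ÷ 60 = 0.8167 L/s.
PIP = Vt/C + R·V̇ + PEEP (constant-flow equation of motion).
Only the resistive term changes: ΔPIP = R × ΔV̇ = 16.7 × (0.8167 − 0.45) = 16.7 × 0.3667 = 6.124 cmH2O.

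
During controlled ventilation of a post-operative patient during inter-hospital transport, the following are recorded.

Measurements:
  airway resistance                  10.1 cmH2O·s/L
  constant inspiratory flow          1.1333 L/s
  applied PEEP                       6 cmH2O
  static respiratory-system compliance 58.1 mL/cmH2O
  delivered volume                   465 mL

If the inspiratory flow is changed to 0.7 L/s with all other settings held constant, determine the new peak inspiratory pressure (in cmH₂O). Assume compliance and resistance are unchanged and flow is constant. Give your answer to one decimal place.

21.1

PIP = Vt/C + R·V̇ + PEEP (constant-flow equation of motion).
Only the resistive term changes: ΔPIP = R × ΔV̇ = 10.1 × (0.7 − 1.1333) = 10.1 × -0.4333 = -4.376 cmH2O.
Original PIP = 465/58.1 + 10.1×1.1333 + 6 = 25.45 cmH2O; new PIP = 25.45 + (-4.376) = 21.074 cmH2O.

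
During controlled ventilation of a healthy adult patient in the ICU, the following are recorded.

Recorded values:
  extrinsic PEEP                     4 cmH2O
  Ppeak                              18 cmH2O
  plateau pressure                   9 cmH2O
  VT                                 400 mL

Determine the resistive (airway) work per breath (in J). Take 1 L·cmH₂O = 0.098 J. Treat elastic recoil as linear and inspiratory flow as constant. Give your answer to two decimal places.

0.35

With constant inspiratory flow the resistive pressure is constant at PIP − Pplat = 18 − 9 = 9.0 cmH2O, so resistive work = 9.0 × 0.400 = 3.6 L·cmH2O.
× 0.098 J/(L·cmH2O) → 0.3528 J.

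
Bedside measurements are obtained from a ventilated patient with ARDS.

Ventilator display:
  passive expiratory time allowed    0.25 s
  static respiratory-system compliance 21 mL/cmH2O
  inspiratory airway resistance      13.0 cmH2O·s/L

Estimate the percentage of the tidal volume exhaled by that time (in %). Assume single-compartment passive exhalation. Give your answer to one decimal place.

60.0

τ = R × C = 13.0 × 21 mL/cmH2O = 13.0 × 0.021 L/cmH2O = 0.273 s.
Passive exhalation: V(t)/V₀ = e^(−t/τ) = e^(−0.25/0.273) = 0.4002.
Fraction exhaled = 1 − 0.4002 = 0.5998 → 59.98%.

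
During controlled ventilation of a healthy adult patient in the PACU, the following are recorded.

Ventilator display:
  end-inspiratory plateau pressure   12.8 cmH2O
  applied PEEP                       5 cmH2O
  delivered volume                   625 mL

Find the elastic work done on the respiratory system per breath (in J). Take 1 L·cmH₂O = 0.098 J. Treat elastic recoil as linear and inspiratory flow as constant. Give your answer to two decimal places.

0.24

Elastic work ≈ ½ × (Pplat − PEEP) × Vt = 0.5 × (12.8 − 5) × 0.625 L = 0.5 × 7.8 × 0.625 = 2.438 L·cmH2O.
× 0.098 J/(L·cmH2O) → 0.2389 J.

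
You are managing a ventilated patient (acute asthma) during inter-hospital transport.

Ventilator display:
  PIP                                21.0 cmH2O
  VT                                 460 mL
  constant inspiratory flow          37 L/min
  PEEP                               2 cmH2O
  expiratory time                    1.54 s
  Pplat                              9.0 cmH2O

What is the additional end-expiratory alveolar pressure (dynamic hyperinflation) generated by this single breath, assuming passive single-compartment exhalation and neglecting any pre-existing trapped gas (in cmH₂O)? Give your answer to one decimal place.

Flow: 37 L/min ÷ 60 = 0.6167 L/s.
R = (PIP − Pplat)/V̇ = (21.0 − 9.0) / 0.6167 = 12.0/0.6167 = 19.458 cmH2O·s/L.
C = Vt/(Pplat − PEEP) = 460.0 / (9.0 − 2) = 460.0/7.0 = 65.714 mL/cmH2O.
τ = R × C = 19.458 × 0.06571 L/cmH2O = 1.279 s.
Fraction remaining = e^(−Te/τ) = e^(−1.54/1.279) = 0.3; trapped volume = 460.0 × 0.3 = 138.0 mL.
Additional alveolar pressure from trapping ≈ V_trapped / C = 138.0 / 65.714 = 2.1 cmH2O.

2.1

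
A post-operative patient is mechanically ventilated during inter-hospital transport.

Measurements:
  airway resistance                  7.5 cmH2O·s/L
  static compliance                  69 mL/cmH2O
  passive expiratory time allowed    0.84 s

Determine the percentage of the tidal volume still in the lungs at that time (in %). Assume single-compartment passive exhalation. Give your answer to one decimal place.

τ = R × C = 7.5 × 69 mL/cmH2O = 7.5 × 0.069 L/cmH2O = 0.5175 s.
Passive exhalation: V(t)/V₀ = e^(−t/τ) = e^(−0.84/0.5175) = 0.1973.
Fraction remaining = 0.1973 → 19.73%.

19.7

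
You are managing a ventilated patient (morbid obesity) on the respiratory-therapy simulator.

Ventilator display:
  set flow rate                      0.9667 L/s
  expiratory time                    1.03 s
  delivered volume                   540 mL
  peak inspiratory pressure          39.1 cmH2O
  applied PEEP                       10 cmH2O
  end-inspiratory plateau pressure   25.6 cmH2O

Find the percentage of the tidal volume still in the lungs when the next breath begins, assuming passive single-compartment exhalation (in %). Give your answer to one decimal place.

11.9

R = (PIP − Pplat)/V̇ = (39.1 − 25.6) / 0.9667 = 13.5/0.9667 = 13.965 cmH2O·s/L.
C = Vt/(Pplat − PEEP) = 540.0 / (25.6 − 10) = 540.0/15.6 = 34.615 mL/cmH2O.
τ = R × C = 13.965 × 0.03462 L/cmH2O = 0.4835 s.
Fraction remaining at end-expiration = e^(−Te/τ) = e^(−1.03/0.4835) = 0.1188 → 11.88%.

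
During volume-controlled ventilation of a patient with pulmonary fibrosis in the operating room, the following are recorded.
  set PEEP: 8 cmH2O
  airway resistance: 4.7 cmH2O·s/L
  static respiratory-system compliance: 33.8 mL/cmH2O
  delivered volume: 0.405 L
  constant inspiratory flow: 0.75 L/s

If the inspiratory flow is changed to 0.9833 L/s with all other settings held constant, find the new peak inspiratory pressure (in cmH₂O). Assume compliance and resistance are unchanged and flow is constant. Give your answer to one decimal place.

PIP = Vt/C + R·V̇ + PEEP (constant-flow equation of motion).
Only the resistive term changes: ΔPIP = R × ΔV̇ = 4.7 × (0.9833 − 0.75) = 4.7 × 0.2333 = 1.097 cmH2O.
Original PIP = 405/33.8 + 4.7×0.75 + 8 = 23.507 cmH2O; new PIP = 23.507 + (1.097) = 24.604 cmH2O.

24.6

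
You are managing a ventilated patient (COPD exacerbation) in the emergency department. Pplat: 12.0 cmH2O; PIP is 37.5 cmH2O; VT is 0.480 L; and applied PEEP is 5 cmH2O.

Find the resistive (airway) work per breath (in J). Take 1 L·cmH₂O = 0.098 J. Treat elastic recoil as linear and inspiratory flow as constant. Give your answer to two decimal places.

1.20

With constant inspiratory flow the resistive pressure is constant at PIP − Pplat = 37.5 − 12.0 = 25.5 cmH2O, so resistive work = 25.5 × 0.480 = 12.24 L·cmH2O.
× 0.098 J/(L·cmH2O) → 1.2 J.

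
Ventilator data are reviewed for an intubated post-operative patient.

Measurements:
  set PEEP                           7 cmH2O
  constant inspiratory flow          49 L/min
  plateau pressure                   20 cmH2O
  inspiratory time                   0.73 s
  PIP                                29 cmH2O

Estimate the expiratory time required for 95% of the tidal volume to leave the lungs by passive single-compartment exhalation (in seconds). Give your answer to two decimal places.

Flow: 49 L/min ÷ 60 = 0.8167 L/s.
Vt = flow × Ti = 0.8167 L/s × 0.73 s × 1000 mL/L = 596.19 mL.
R = (PIP − Pplat)/V̇ = (29 − 20) / 0.8167 = 9.0/0.8167 = 11.02 cmH2O·s/L.
C = Vt/(Pplat − PEEP) = 596.19 / (20 − 7) = 596.19/13.0 = 45.861 mL/cmH2O.
τ = R × C = 11.02 × 0.04586 L/cmH2O = 0.5054 s.
t = −τ·ln(1 − 0.95) = −0.5054·ln(0.05) = 1.514 s.

1.51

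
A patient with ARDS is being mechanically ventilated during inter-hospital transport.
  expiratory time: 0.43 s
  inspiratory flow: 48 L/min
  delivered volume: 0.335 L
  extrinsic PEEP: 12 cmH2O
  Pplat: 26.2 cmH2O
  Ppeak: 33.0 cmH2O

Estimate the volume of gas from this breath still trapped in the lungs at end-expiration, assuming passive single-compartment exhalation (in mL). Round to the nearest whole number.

39

Flow: 48 L/min ÷ 60 = 0.8 L/s.
R = (PIP − Pplat)/V̇ = (33.0 − 26.2) / 0.8 = 6.8/0.8 = 8.5 cmH2O·s/L.
C = Vt/(Pplat − PEEP) = 335.0 / (26.2 − 12) = 335.0/14.2 = 23.592 mL/cmH2O.
τ = R × C = 8.5 × 0.02359 L/cmH2O = 0.2005 s.
Fraction remaining = e^(−Te/τ) = e^(−0.43/0.2005) = 0.1171.
Trapped volume = 335.0 × 0.1171 = 39.229 mL.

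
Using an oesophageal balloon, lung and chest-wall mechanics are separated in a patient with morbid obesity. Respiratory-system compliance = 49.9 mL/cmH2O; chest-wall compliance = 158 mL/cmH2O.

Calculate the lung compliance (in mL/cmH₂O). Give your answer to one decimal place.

1/CL = 1/Crs − 1/Ccw.
1/CL = 1/49.9 − 1/158 = 0.01371.
CL = 72.939 mL/cmH2O.

72.9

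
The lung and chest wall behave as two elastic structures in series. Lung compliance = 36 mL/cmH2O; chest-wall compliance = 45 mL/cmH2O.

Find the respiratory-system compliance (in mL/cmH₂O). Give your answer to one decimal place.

20.0

Lung and chest wall are elastances in series: 1/Crs = 1/CL + 1/Ccw.
1/Crs = 1/36 + 1/45 = 0.05.
Crs = 20.0 mL/cmH2O.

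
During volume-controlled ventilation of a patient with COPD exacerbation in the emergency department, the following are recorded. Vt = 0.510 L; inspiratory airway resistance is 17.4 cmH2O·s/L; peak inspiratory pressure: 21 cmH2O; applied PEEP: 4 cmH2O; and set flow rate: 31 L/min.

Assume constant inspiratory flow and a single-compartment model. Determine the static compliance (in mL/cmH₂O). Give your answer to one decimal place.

Flow: 31 L/min ÷ 60 = 0.5167 L/s.
Equation of motion (constant flow): PIP = Vt/C + R·V̇ + PEEP.
Vt/C = PIP − R·V̇ − PEEP = 21 − 17.4×0.5167 − 4 = 21 − 8.991 − 4 = 8.009 cmH2O.
C = Vt / 8.009 = 510 / 8.009 = 63.678 mL/cmH2O.

63.7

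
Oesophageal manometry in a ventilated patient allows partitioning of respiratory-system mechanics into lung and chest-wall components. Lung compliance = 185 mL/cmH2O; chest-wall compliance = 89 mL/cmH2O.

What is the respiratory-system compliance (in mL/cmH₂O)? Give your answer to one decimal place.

60.1

Lung and chest wall are elastances in series: 1/Crs = 1/CL + 1/Ccw.
1/Crs = 1/185 + 1/89 = 0.01664.
Crs = 60.096 mL/cmH2O.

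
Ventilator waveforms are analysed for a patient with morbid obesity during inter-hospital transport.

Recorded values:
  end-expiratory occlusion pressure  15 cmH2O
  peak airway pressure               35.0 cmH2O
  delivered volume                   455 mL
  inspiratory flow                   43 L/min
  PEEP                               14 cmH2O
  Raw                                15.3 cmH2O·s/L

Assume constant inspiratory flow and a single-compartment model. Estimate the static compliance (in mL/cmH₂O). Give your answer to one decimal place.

50.4

Flow: 43 L/min ÷ 60 = 0.7167 L/s.
Total PEEP = 15 cmH2O (set 14 + intrinsic 1); this is the baseline alveolar pressure.
Equation of motion (constant flow): PIP = Vt/C + R·V̇ + PEEP.
Vt/C = PIP − R·V̇ − PEEP = 35.0 − 15.3×0.7167 − 15 = 35.0 − 10.966 − 15 = 9.034 cmH2O.
C = Vt / 9.034 = 455 / 9.034 = 50.365 mL/cmH2O.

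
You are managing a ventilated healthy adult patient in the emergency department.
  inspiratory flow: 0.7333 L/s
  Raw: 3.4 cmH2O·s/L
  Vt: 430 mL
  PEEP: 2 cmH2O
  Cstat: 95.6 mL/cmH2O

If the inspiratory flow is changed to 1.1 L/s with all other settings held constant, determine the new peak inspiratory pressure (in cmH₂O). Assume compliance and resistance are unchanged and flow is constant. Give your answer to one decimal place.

PIP = Vt/C + R·V̇ + PEEP (constant-flow equation of motion).
Only the resistive term changes: ΔPIP = R × ΔV̇ = 3.4 × (1.1 − 0.7333) = 3.4 × 0.3667 = 1.247 cmH2O.
Original PIP = 430/95.6 + 3.4×0.7333 + 2 = 8.991 cmH2O; new PIP = 8.991 + (1.247) = 10.238 cmH2O.

10.2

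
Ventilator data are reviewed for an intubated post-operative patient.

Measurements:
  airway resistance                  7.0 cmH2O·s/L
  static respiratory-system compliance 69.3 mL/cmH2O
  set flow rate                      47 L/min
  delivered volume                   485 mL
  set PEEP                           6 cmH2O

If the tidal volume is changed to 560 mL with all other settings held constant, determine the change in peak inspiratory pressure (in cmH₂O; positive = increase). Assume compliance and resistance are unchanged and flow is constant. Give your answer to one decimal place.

PIP = Vt/C + R·V̇ + PEEP (constant-flow equation of motion).
Only the elastic term changes: ΔPIP = ΔVt / C = (560 − 485) / 69.3 = 1.082 cmH2O.

1.1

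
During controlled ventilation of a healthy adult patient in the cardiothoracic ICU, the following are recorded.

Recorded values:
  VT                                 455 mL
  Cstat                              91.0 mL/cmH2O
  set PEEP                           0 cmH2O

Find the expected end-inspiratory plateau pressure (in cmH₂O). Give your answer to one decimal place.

5.0

Pplat = PEEP + Vt / Cstat = 0 + 455 / 91.0 = 0 + 5.0 = 5.0 cmH2O.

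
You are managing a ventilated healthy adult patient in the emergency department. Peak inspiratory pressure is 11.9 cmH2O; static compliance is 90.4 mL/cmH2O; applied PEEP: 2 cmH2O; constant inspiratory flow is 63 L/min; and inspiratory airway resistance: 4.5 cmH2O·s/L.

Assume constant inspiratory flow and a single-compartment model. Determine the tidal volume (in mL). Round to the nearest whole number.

468

Flow: 63 L/min ÷ 60 = 1.05 L/s.
Equation of motion (constant flow): PIP = Vt/C + R·V̇ + PEEP.
Vt/C = PIP − R·V̇ − PEEP = 11.9 − 4.725 − 2 = 5.175 cmH2O.
Vt = C × 5.175 = 90.4 × 5.175 = 467.82 mL.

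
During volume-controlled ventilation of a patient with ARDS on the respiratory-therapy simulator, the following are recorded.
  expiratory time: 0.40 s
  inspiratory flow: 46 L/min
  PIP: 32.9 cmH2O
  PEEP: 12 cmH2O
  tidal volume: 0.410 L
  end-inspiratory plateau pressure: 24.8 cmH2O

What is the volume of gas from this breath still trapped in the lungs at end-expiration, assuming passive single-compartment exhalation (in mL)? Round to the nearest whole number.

126

Flow: 46 L/min ÷ 60 = 0.7667 L/s.
R = (PIP − Pplat)/V̇ = (32.9 − 24.8) / 0.7667 = 8.1/0.7667 = 10.565 cmH2O·s/L.
C = Vt/(Pplat − PEEP) = 410.0 / (24.8 − 12) = 410.0/12.8 = 32.031 mL/cmH2O.
τ = R × C = 10.565 × 0.03203 L/cmH2O = 0.3384 s.
Fraction remaining = e^(−Te/τ) = e^(−0.40/0.3384) = 0.3067.
Trapped volume = 410.0 × 0.3067 = 125.75 mL.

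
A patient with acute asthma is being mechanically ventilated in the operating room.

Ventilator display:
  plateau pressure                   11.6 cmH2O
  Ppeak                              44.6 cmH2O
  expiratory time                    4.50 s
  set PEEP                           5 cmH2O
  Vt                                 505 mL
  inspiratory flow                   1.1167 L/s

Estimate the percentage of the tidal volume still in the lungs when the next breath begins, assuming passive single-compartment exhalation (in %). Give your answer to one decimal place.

13.7

R = (PIP − Pplat)/V̇ = (44.6 − 11.6) / 1.1167 = 33.0/1.1167 = 29.551 cmH2O·s/L.
C = Vt/(Pplat − PEEP) = 505.0 / (11.6 − 5) = 505.0/6.6 = 76.515 mL/cmH2O.
τ = R × C = 29.551 × 0.07652 L/cmH2O = 2.261 s.
Fraction remaining at end-expiration = e^(−Te/τ) = e^(−4.50/2.261) = 0.1367 → 13.67%.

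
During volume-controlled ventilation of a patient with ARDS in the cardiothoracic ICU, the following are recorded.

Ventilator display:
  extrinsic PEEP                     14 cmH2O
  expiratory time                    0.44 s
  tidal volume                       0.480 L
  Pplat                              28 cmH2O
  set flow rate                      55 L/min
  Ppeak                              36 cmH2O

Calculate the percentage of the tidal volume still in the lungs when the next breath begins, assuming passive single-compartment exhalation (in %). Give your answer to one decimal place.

Flow: 55 L/min ÷ 60 = 0.9167 L/s.
R = (PIP − Pplat)/V̇ = (36 − 28) / 0.9167 = 8.0/0.9167 = 8.727 cmH2O·s/L.
C = Vt/(Pplat − PEEP) = 480.0 / (28 − 14) = 480.0/14.0 = 34.286 mL/cmH2O.
τ = R × C = 8.727 × 0.03429 L/cmH2O = 0.2992 s.
Fraction remaining at end-expiration = e^(−Te/τ) = e^(−0.44/0.2992) = 0.2298 → 22.98%.

23.0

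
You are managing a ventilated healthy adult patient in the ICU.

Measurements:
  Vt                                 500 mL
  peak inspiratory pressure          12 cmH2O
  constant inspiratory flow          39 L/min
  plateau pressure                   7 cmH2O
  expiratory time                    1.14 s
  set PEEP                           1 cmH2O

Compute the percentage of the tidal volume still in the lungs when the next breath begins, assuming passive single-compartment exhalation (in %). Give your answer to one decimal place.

Flow: 39 L/min ÷ 60 = 0.65 L/s.
R = (PIP − Pplat)/V̇ = (12 − 7) / 0.65 = 5.0/0.65 = 7.692 cmH2O·s/L.
C = Vt/(Pplat − PEEP) = 500.0 / (7 − 1) = 500.0/6.0 = 83.333 mL/cmH2O.
τ = R × C = 7.692 × 0.08333 L/cmH2O = 0.641 s.
Fraction remaining at end-expiration = e^(−Te/τ) = e^(−1.14/0.641) = 0.1689 → 16.89%.

16.9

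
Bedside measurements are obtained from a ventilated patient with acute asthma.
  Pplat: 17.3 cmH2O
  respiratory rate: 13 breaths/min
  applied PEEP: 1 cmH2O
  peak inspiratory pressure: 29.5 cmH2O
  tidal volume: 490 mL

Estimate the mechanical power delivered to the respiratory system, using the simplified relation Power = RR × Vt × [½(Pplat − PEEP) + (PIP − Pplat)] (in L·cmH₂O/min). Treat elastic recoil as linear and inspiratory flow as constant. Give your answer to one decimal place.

129.6

Per-breath work = Vt × [½(Pplat−PEEP) + (PIP−Pplat)] = 0.490 × [0.5×16.3 + 12.2] = 0.490 × 20.35 = 9.972 L·cmH2O.
Power = 13 × 9.972 = 129.64 L·cmH2O/min.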